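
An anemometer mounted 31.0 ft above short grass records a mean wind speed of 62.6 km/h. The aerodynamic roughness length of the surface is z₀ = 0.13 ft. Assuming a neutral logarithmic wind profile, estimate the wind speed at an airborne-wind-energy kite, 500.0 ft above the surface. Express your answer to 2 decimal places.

94.40 km/h

Log law: V(z) ∝ ln(z/z₀), so V₂/V₁ = ln(z₂/z₀) / ln(z₁/z₀).
ln(500.0/0.13) = 8.2548, ln(31.0/0.13) = 5.4742
V₂ = 62.6 × 8.2548/5.4742 = 62.6 × 1.5079 = 94.3976 km/h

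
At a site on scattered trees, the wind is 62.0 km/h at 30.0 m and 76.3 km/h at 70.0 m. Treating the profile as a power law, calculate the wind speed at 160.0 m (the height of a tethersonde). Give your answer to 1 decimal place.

First find α: α = ln(V₂/V₁)/ln(z₂/z₁) = ln(76.3/62.0)/ln(70.0/30.0) = 0.20754/0.84730 = 0.2449
Extrapolate from 70.0 m to 160.0 m: V₃ = 76.3 × (160.0/70.0)^0.2449 = 76.3 × 1.2244 = 93.4252 km/h

93.4 km/h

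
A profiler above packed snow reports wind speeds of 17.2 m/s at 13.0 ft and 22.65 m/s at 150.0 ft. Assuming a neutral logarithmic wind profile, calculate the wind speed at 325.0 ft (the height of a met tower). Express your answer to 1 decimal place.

Log law: V ∝ ln(z/z₀). From the pair, with r = V₁/V₂ = 0.75938,
ln z₀ = (ln z₁ − r·ln z₂)/(1 − r) = (2.5649 − 0.75938×5.0106)/0.24062 = -5.1535 → z₀ = 0.005779 ft
V₃ = V₁ · ln(z₃/z₀)/ln(z₁/z₀) = 17.2 × 10.9374/7.7185 = 24.3730 m/s

24.4 m/s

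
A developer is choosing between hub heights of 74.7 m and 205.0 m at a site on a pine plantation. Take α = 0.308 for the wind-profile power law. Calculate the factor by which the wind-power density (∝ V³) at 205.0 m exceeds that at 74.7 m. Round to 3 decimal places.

2.542

Speed ratio: V_B/V_A = (z_B/z_A)^α = (205.0/74.7)^0.308 = (2.7443)^0.308 = 1.36470
Power-density ratio: P_B/P_A = (V_B/V_A)³ = (1.36470)³ = 2.54163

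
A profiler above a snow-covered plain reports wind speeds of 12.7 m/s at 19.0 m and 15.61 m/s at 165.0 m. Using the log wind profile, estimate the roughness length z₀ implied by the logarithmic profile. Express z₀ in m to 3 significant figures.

z₀ ≈ 0.00152 m

Log law: V(z) ∝ ln(z/z₀). With r = V₁/V₂ = 12.7/15.61 = 0.81358,
r · ln(z₂/z₀) = ln(z₁/z₀) ⇒ ln z₀ = (ln z₁ − r·ln z₂)/(1 − r)
ln z₀ = (2.94444 − 0.81358×5.10595) / 0.18642 = -6.4889
z₀ = exp(-6.4889) = 0.001520 m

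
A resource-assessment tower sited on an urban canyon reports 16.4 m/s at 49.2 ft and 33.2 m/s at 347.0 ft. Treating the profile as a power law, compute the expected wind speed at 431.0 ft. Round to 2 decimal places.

35.90 m/s

First find α: α = ln(V₂/V₁)/ln(z₂/z₁) = ln(33.2/16.4)/ln(347.0/49.2) = 0.70527/1.95343 = 0.3610
Extrapolate from 347.0 ft to 431.0 ft: V₃ = 33.2 × (431.0/347.0)^0.3610 = 33.2 × 1.0814 = 35.9029 m/s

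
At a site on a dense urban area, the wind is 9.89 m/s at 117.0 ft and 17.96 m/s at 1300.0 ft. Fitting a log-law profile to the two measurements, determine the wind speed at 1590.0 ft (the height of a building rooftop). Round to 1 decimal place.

18.6 m/s

Log law: V ∝ ln(z/z₀). From the pair, with r = V₁/V₂ = 0.55067,
ln z₀ = (ln z₁ − r·ln z₂)/(1 − r) = (4.7622 − 0.55067×7.1701)/0.44933 = 1.8112 → z₀ = 6.118 ft
V₃ = V₁ · ln(z₃/z₀)/ln(z₁/z₀) = 9.89 × 5.5603/2.9510 = 18.6349 m/s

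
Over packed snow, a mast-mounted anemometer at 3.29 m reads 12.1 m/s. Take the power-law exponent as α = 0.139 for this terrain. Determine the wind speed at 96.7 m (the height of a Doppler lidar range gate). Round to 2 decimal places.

Power-law profile: V₂ = V₁ · (z₂/z₁)^α
V₂ = 12.1 × (96.7/3.29)^0.139 = 12.1 × (29.3921)^0.139
    = 12.1 × 1.5999 = 19.3584 m/s

19.36 m/s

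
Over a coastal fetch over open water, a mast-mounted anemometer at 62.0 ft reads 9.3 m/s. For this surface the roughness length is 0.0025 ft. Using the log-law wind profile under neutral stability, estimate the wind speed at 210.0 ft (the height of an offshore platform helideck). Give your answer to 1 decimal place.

Log law: V(z) ∝ ln(z/z₀), so V₂/V₁ = ln(z₂/z₀) / ln(z₁/z₀).
ln(210.0/0.0025) = 11.3386, ln(62.0/0.0025) = 10.1186
V₂ = 9.3 × 11.3386/10.1186 = 9.3 × 1.1206 = 10.4213 m/s

10.4 m/s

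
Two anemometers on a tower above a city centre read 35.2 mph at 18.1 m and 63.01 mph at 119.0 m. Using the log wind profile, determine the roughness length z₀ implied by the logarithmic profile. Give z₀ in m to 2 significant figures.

Log law: V(z) ∝ ln(z/z₀). With r = V₁/V₂ = 35.2/63.01 = 0.55864,
r · ln(z₂/z₀) = ln(z₁/z₀) ⇒ ln z₀ = (ln z₁ − r·ln z₂)/(1 − r)
ln z₀ = (2.89591 − 0.55864×4.77912) / 0.44136 = 0.5123
z₀ = exp(0.5123) = 1.669 m

z₀ ≈ 1.7 m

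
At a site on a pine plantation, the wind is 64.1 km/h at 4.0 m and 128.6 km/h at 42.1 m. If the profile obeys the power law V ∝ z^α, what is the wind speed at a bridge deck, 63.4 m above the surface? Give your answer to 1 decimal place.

First find α: α = ln(V₂/V₁)/ln(z₂/z₁) = ln(128.6/64.1)/ln(42.1/4.0) = 0.69626/2.35375 = 0.2958
Extrapolate from 42.1 m to 63.4 m: V₃ = 128.6 × (63.4/42.1)^0.2958 = 128.6 × 1.1287 = 145.1570 km/h

145.2 km/h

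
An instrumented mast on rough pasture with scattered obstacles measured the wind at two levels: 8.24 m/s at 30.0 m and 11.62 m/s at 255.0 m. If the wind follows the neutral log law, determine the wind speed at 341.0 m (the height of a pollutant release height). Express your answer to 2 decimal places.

12.08 m/s

Log law: V ∝ ln(z/z₀). From the pair, with r = V₁/V₂ = 0.70912,
ln z₀ = (ln z₁ − r·ln z₂)/(1 − r) = (3.4012 − 0.70912×5.5413)/0.29088 = -1.8160 → z₀ = 0.1627 m
V₃ = V₁ · ln(z₃/z₀)/ln(z₁/z₀) = 8.24 × 7.6479/5.2172 = 12.0790 m/s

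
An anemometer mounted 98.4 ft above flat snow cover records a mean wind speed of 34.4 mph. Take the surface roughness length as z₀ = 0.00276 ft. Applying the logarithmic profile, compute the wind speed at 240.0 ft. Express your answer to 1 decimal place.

Log law: V(z) ∝ ln(z/z₀), so V₂/V₁ = ln(z₂/z₀) / ln(z₁/z₀).
ln(240.0/0.00276) = 11.3732, ln(98.4/0.00276) = 10.4816
V₂ = 34.4 × 11.3732/10.4816 = 34.4 × 1.0851 = 37.3262 mph

37.3 mph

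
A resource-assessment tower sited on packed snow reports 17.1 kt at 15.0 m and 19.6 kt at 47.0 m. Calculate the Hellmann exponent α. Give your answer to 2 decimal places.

α ≈ 0.12

Power law: V₂/V₁ = (z₂/z₁)^α ⇒ α = ln(V₂/V₁) / ln(z₂/z₁)
α = ln(19.6/17.1) / ln(47.0/15.0) = ln(1.1462) / ln(3.1333)
  = 0.13645 / 1.14210 = 0.11947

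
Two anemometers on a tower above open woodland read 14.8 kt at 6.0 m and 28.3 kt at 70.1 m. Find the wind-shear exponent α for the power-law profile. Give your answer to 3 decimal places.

Power law: V₂/V₁ = (z₂/z₁)^α ⇒ α = ln(V₂/V₁) / ln(z₂/z₁)
α = ln(28.3/14.8) / ln(70.1/6.0) = ln(1.9122) / ln(11.6833)
  = 0.64823 / 2.45816 = 0.26371

α ≈ 0.264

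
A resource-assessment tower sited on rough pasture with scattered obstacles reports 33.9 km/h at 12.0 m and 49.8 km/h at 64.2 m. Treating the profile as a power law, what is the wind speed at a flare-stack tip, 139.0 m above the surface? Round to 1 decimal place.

59.5 km/h

First find α: α = ln(V₂/V₁)/ln(z₂/z₁) = ln(49.8/33.9)/ln(64.2/12.0) = 0.38460/1.67710 = 0.2293
Extrapolate from 64.2 m to 139.0 m: V₃ = 49.8 × (139.0/64.2)^0.2293 = 49.8 × 1.1938 = 59.4516 km/h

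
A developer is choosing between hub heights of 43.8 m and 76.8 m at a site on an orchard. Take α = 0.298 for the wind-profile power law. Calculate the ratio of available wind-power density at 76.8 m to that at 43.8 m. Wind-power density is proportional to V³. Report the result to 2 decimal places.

Speed ratio: V_B/V_A = (z_B/z_A)^α = (76.8/43.8)^0.298 = (1.7534)^0.298 = 1.18217
Power-density ratio: P_B/P_A = (V_B/V_A)³ = (1.18217)³ = 1.65210

1.65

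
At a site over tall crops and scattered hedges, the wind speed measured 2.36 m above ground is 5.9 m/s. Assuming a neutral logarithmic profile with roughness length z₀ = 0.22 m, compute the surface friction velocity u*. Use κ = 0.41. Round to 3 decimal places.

Log law: V(z) = (u*/κ) · ln(z/z₀) ⇒ u* = κ · V / ln(z/z₀)
u* = 0.41 × 5.9 / ln(2.36/0.22) = 0.41 × 5.9 / 2.3728
   = 2.4190 / 2.3728 = 1.0195 m/s

u* ≈ 1.019 m/s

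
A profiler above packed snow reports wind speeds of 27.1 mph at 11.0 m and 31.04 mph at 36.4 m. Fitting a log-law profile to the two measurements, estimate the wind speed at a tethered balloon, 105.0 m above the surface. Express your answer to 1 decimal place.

Log law: V ∝ ln(z/z₀). From the pair, with r = V₁/V₂ = 0.87307,
ln z₀ = (ln z₁ − r·ln z₂)/(1 − r) = (2.3979 − 0.87307×3.5946)/0.12693 = -5.8330 → z₀ = 0.002929 m
V₃ = V₁ · ln(z₃/z₀)/ln(z₁/z₀) = 27.1 × 10.4870/8.2309 = 34.5280 mph

34.5 mph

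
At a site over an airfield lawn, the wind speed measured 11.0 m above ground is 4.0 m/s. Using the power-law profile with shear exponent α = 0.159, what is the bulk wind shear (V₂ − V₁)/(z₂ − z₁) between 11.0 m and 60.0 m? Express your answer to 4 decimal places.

Power law: V₂ = V₁ · (z₂/z₁)^α = 4.0 × (5.4545)^0.159 = 5.2385 m/s
ΔV/Δz = (5.2385 − 4.0)/(60.0 − 11.0) = 1.2385/49.0000 = 0.02527 m/s/m

0.0253 m/s/m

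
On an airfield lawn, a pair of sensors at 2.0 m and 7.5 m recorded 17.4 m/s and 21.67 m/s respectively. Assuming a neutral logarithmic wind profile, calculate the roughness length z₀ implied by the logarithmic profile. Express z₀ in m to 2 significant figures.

Log law: V(z) ∝ ln(z/z₀). With r = V₁/V₂ = 17.4/21.67 = 0.80295,
r · ln(z₂/z₀) = ln(z₁/z₀) ⇒ ln z₀ = (ln z₁ − r·ln z₂)/(1 − r)
ln z₀ = (0.69315 − 0.80295×2.01490) / 0.19705 = -4.6929
z₀ = exp(-4.6929) = 0.009160 m

z₀ ≈ 0.0092 m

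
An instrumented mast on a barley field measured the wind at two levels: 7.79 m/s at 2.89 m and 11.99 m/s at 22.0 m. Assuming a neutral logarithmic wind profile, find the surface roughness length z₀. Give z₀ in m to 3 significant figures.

z₀ ≈ 0.0670 m

Log law: V(z) ∝ ln(z/z₀). With r = V₁/V₂ = 7.79/11.99 = 0.64971,
r · ln(z₂/z₀) = ln(z₁/z₀) ⇒ ln z₀ = (ln z₁ − r·ln z₂)/(1 − r)
ln z₀ = (1.06126 − 0.64971×3.09104) / 0.35029 = -2.7035
z₀ = exp(-2.7035) = 0.06697 m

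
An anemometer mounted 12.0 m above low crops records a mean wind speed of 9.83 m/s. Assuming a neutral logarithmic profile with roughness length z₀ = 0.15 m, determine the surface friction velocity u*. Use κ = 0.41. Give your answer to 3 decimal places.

u* ≈ 0.920 m/s

Log law: V(z) = (u*/κ) · ln(z/z₀) ⇒ u* = κ · V / ln(z/z₀)
u* = 0.41 × 9.83 / ln(12.0/0.15) = 0.41 × 9.83 / 4.3820
   = 4.0303 / 4.3820 = 0.9197 m/s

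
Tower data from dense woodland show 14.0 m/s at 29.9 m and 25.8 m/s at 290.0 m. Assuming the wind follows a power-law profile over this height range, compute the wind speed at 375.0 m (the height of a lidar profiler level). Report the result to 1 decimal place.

First find α: α = ln(V₂/V₁)/ln(z₂/z₁) = ln(25.8/14.0)/ln(290.0/29.9) = 0.61132/2.27202 = 0.2691
Extrapolate from 290.0 m to 375.0 m: V₃ = 25.8 × (375.0/290.0)^0.2691 = 25.8 × 1.0716 = 27.6475 m/s

27.6 m/s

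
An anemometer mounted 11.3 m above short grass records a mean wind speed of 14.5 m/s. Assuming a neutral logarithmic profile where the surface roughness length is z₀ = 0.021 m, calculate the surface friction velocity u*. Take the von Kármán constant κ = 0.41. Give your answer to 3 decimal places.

u* ≈ 0.945 m/s

Log law: V(z) = (u*/κ) · ln(z/z₀) ⇒ u* = κ · V / ln(z/z₀)
u* = 0.41 × 14.5 / ln(11.3/0.021) = 0.41 × 14.5 / 6.2880
   = 5.9450 / 6.2880 = 0.9454 m/s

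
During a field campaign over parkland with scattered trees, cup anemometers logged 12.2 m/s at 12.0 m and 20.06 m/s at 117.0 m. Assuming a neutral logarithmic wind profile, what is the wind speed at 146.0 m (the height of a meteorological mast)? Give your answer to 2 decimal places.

20.82 m/s

Log law: V ∝ ln(z/z₀). From the pair, with r = V₁/V₂ = 0.60818,
ln z₀ = (ln z₁ − r·ln z₂)/(1 − r) = (2.4849 − 0.60818×4.7622)/0.39182 = -1.0498 → z₀ = 0.3500 m
V₃ = V₁ · ln(z₃/z₀)/ln(z₁/z₀) = 12.2 × 6.0334/3.5347 = 20.8243 m/s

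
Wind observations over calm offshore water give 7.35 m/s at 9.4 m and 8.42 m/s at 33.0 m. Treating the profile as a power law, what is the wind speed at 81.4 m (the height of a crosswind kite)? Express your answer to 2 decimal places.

First find α: α = ln(V₂/V₁)/ln(z₂/z₁) = ln(8.42/7.35)/ln(33.0/9.4) = 0.13591/1.25580 = 0.1082
Extrapolate from 33.0 m to 81.4 m: V₃ = 8.42 × (81.4/33.0)^0.1082 = 8.42 × 1.1026 = 9.2843 m/s

9.28 m/s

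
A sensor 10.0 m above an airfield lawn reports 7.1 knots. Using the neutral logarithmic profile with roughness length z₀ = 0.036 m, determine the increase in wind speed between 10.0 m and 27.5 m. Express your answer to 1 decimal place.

1.3 knots

Log law: V₂ = V₁ · ln(z₂/z₀)/ln(z₁/z₀) = 7.1 × 6.6384/5.6268 = 8.3765 knots
ΔV = 8.3765 − 7.1 = 1.2765 knots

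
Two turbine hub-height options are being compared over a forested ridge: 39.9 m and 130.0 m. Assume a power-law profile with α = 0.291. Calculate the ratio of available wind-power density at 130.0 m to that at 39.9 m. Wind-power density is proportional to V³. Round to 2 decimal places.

Speed ratio: V_B/V_A = (z_B/z_A)^α = (130.0/39.9)^0.291 = (3.2581)^0.291 = 1.41018
Power-density ratio: P_B/P_A = (V_B/V_A)³ = (1.41018)³ = 2.80429

2.80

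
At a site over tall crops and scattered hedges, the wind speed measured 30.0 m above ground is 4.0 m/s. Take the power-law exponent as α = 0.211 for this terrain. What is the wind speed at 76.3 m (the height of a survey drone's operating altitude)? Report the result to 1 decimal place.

4.9 m/s

Power-law profile: V₂ = V₁ · (z₂/z₁)^α
V₂ = 4.0 × (76.3/30.0)^0.211 = 4.0 × (2.5433)^0.211
    = 4.0 × 1.2177 = 4.8708 m/s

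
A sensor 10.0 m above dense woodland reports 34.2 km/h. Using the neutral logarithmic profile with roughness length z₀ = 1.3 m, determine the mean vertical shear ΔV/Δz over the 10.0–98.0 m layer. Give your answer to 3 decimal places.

Log law: V₂ = V₁ · ln(z₂/z₀)/ln(z₁/z₀) = 34.2 × 4.3226/2.0402 = 72.4593 km/h
ΔV/Δz = (72.4593 − 34.2)/(98.0 − 10.0) = 38.2593/88.0000 = 0.43477 km/h/m

0.435 km/h/m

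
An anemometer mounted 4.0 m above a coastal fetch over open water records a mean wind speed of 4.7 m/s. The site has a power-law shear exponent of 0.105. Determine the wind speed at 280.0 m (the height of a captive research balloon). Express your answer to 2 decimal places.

7.34 m/s

Power-law profile: V₂ = V₁ · (z₂/z₁)^α
V₂ = 4.7 × (280.0/4.0)^0.105 = 4.7 × (70.0000)^0.105
    = 4.7 × 1.5622 = 7.3423 m/s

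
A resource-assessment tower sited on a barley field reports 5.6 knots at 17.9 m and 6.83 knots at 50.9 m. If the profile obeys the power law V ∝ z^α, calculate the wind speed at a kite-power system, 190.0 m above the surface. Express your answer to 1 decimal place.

First find α: α = ln(V₂/V₁)/ln(z₂/z₁) = ln(6.83/5.6)/ln(50.9/17.9) = 0.19856/1.04506 = 0.1900
Extrapolate from 50.9 m to 190.0 m: V₃ = 6.83 × (190.0/50.9)^0.1900 = 6.83 × 1.2844 = 8.7721 knots

8.8 knots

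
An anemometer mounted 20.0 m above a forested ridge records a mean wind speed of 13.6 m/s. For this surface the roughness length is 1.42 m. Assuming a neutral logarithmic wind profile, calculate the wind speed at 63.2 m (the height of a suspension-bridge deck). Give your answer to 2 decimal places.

19.52 m/s

Log law: V(z) ∝ ln(z/z₀), so V₂/V₁ = ln(z₂/z₀) / ln(z₁/z₀).
ln(63.2/1.42) = 3.7956, ln(20.0/1.42) = 2.6451
V₂ = 13.6 × 3.7956/2.6451 = 13.6 × 1.4350 = 19.5158 m/s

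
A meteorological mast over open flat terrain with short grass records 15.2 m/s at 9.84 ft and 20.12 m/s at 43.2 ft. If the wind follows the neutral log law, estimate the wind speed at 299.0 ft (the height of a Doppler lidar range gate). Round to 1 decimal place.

26.6 m/s

Log law: V ∝ ln(z/z₀). From the pair, with r = V₁/V₂ = 0.75547,
ln z₀ = (ln z₁ − r·ln z₂)/(1 − r) = (2.2865 − 0.75547×3.7658)/0.24453 = -2.2840 → z₀ = 0.1019 ft
V₃ = V₁ · ln(z₃/z₀)/ln(z₁/z₀) = 15.2 × 7.9844/4.5705 = 26.5539 m/s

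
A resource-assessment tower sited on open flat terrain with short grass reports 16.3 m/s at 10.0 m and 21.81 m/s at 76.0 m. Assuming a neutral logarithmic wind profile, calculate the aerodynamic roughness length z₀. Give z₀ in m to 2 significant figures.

Log law: V(z) ∝ ln(z/z₀). With r = V₁/V₂ = 16.3/21.81 = 0.74736,
r · ln(z₂/z₀) = ln(z₁/z₀) ⇒ ln z₀ = (ln z₁ − r·ln z₂)/(1 − r)
ln z₀ = (2.30259 − 0.74736×4.33073) / 0.25264 = -3.6972
z₀ = exp(-3.6972) = 0.02479 m

z₀ ≈ 0.025 m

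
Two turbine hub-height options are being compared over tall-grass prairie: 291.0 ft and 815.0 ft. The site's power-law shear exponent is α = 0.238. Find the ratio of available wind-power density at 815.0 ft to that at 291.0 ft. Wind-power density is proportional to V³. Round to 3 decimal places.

Speed ratio: V_B/V_A = (z_B/z_A)^α = (815.0/291.0)^0.238 = (2.8007)^0.238 = 1.27776
Power-density ratio: P_B/P_A = (V_B/V_A)³ = (1.27776)³ = 2.08616

2.086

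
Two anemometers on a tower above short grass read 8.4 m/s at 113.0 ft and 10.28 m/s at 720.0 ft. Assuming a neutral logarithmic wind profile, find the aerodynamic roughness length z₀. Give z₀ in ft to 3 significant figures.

Log law: V(z) ∝ ln(z/z₀). With r = V₁/V₂ = 8.4/10.28 = 0.81712,
r · ln(z₂/z₀) = ln(z₁/z₀) ⇒ ln z₀ = (ln z₁ − r·ln z₂)/(1 − r)
ln z₀ = (4.72739 − 0.81712×6.57925) / 0.18288 = -3.5469
z₀ = exp(-3.5469) = 0.02881 ft

z₀ ≈ 0.0288 ft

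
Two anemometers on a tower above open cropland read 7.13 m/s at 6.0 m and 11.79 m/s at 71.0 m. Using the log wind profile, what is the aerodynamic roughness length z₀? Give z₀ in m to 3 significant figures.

Log law: V(z) ∝ ln(z/z₀). With r = V₁/V₂ = 7.13/11.79 = 0.60475,
r · ln(z₂/z₀) = ln(z₁/z₀) ⇒ ln z₀ = (ln z₁ − r·ln z₂)/(1 − r)
ln z₀ = (1.79176 − 0.60475×4.26268) / 0.39525 = -1.9889
z₀ = exp(-1.9889) = 0.1369 m

z₀ ≈ 0.137 m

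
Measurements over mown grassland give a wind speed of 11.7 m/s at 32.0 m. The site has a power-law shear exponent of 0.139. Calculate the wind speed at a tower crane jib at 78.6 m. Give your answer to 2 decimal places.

13.26 m/s

Power-law profile: V₂ = V₁ · (z₂/z₁)^α
V₂ = 11.7 × (78.6/32.0)^0.139 = 11.7 × (2.4562)^0.139
    = 11.7 × 1.1330 = 13.2566 m/s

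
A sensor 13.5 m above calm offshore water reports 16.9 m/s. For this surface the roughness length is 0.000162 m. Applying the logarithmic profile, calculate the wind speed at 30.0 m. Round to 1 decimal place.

18.1 m/s

Log law: V(z) ∝ ln(z/z₀), so V₂/V₁ = ln(z₂/z₀) / ln(z₁/z₀).
ln(30.0/0.000162) = 12.1291, ln(13.5/0.000162) = 11.3306
V₂ = 16.9 × 12.1291/11.3306 = 16.9 × 1.0705 = 18.0910 m/s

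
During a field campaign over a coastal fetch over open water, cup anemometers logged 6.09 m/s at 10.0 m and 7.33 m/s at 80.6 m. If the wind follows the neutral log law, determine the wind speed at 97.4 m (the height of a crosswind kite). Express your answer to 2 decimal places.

7.44 m/s

Log law: V ∝ ln(z/z₀). From the pair, with r = V₁/V₂ = 0.83083,
ln z₀ = (ln z₁ − r·ln z₂)/(1 − r) = (2.3026 − 0.83083×4.3895)/0.16917 = -7.9469 → z₀ = 0.0003538 m
V₃ = V₁ · ln(z₃/z₀)/ln(z₁/z₀) = 6.09 × 12.5257/10.2494 = 7.4425 m/s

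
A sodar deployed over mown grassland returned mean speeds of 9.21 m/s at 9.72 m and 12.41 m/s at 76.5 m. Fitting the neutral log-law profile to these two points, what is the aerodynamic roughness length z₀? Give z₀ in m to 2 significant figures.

z₀ ≈ 0.026 m

Log law: V(z) ∝ ln(z/z₀). With r = V₁/V₂ = 9.21/12.41 = 0.74214,
r · ln(z₂/z₀) = ln(z₁/z₀) ⇒ ln z₀ = (ln z₁ − r·ln z₂)/(1 − r)
ln z₀ = (2.27419 − 0.74214×4.33729) / 0.25786 = -3.6637
z₀ = exp(-3.6637) = 0.02564 m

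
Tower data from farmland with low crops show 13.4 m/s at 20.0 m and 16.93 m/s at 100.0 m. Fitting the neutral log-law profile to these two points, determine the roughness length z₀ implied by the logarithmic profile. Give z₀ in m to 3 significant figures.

z₀ ≈ 0.0444 m

Log law: V(z) ∝ ln(z/z₀). With r = V₁/V₂ = 13.4/16.93 = 0.79149,
r · ln(z₂/z₀) = ln(z₁/z₀) ⇒ ln z₀ = (ln z₁ − r·ln z₂)/(1 − r)
ln z₀ = (2.99573 − 0.79149×4.60517) / 0.20851 = -3.1137
z₀ = exp(-3.1137) = 0.04443 m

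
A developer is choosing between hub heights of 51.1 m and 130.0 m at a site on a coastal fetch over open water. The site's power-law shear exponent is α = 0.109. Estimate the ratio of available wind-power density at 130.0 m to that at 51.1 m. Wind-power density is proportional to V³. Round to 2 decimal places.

1.36

Speed ratio: V_B/V_A = (z_B/z_A)^α = (130.0/51.1)^0.109 = (2.5440)^0.109 = 1.10714
Power-density ratio: P_B/P_A = (V_B/V_A)³ = (1.10714)³ = 1.35708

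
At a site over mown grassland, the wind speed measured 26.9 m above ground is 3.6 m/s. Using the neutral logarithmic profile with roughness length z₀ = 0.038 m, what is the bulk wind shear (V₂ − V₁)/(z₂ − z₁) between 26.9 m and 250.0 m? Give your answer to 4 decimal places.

0.0055 m/s/m

Log law: V₂ = V₁ · ln(z₂/z₀)/ln(z₁/z₀) = 3.6 × 8.7916/6.5623 = 4.8230 m/s
ΔV/Δz = (4.8230 − 3.6)/(250.0 − 26.9) = 1.2230/223.1000 = 0.00548 m/s/m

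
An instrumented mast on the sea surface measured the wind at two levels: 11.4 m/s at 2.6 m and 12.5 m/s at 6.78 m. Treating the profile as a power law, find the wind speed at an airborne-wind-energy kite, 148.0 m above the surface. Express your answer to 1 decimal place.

16.8 m/s

First find α: α = ln(V₂/V₁)/ln(z₂/z₁) = ln(12.5/11.4)/ln(6.78/2.6) = 0.09212/0.95847 = 0.0961
Extrapolate from 6.78 m to 148.0 m: V₃ = 12.5 × (148.0/6.78)^0.0961 = 12.5 × 1.3449 = 16.8113 m/s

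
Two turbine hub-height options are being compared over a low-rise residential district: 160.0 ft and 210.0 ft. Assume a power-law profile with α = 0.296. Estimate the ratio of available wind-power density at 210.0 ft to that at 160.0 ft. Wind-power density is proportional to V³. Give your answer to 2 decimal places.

Speed ratio: V_B/V_A = (z_B/z_A)^α = (210.0/160.0)^0.296 = (1.3125)^0.296 = 1.08382
Power-density ratio: P_B/P_A = (V_B/V_A)³ = (1.08382)³ = 1.27313

1.27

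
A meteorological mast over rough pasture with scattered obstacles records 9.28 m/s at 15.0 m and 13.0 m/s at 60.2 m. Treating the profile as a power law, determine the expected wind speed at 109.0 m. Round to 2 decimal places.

First find α: α = ln(V₂/V₁)/ln(z₂/z₁) = ln(13.0/9.28)/ln(60.2/15.0) = 0.33709/1.38962 = 0.2426
Extrapolate from 60.2 m to 109.0 m: V₃ = 13.0 × (109.0/60.2)^0.2426 = 13.0 × 1.1549 = 15.0137 m/s

15.01 m/s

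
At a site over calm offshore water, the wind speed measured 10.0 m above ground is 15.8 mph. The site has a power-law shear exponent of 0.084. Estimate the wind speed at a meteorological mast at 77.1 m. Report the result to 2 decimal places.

18.76 mph

Power-law profile: V₂ = V₁ · (z₂/z₁)^α
V₂ = 15.8 × (77.1/10.0)^0.084 = 15.8 × (7.7100)^0.084
    = 15.8 × 1.1872 = 18.7573 mph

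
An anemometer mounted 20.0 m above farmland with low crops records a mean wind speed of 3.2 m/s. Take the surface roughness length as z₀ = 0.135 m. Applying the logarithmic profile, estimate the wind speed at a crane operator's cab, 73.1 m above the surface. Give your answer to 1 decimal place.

Log law: V(z) ∝ ln(z/z₀), so V₂/V₁ = ln(z₂/z₀) / ln(z₁/z₀).
ln(73.1/0.135) = 6.2943, ln(20.0/0.135) = 4.9982
V₂ = 3.2 × 6.2943/4.9982 = 3.2 × 1.2593 = 4.0298 m/s

4.0 m/s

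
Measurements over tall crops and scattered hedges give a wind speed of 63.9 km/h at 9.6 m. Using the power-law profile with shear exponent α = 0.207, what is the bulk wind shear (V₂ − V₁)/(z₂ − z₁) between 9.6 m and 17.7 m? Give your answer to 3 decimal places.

1.065 km/h/m

Power law: V₂ = V₁ · (z₂/z₁)^α = 63.9 × (1.8438)^0.207 = 72.5272 km/h
ΔV/Δz = (72.5272 − 63.9)/(17.7 − 9.6) = 8.6272/8.1000 = 1.06509 km/h/m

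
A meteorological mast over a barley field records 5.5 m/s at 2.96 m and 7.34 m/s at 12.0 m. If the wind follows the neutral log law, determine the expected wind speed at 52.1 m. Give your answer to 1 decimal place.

Log law: V ∝ ln(z/z₀). From the pair, with r = V₁/V₂ = 0.74932,
ln z₀ = (ln z₁ − r·ln z₂)/(1 − r) = (1.0852 − 0.74932×2.4849)/0.25068 = -3.0987 → z₀ = 0.04511 m
V₃ = V₁ · ln(z₃/z₀)/ln(z₁/z₀) = 5.5 × 7.0519/4.1839 = 9.2701 m/s

9.3 m/s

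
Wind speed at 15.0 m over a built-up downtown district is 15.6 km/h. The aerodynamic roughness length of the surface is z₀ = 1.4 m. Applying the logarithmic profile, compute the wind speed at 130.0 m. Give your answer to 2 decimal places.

Log law: V(z) ∝ ln(z/z₀), so V₂/V₁ = ln(z₂/z₀) / ln(z₁/z₀).
ln(130.0/1.4) = 4.5311, ln(15.0/1.4) = 2.3716
V₂ = 15.6 × 4.5311/2.3716 = 15.6 × 1.9106 = 29.8049 km/h

29.80 km/h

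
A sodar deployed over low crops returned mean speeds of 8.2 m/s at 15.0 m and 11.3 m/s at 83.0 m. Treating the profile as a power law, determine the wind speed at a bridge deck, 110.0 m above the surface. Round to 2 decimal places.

First find α: α = ln(V₂/V₁)/ln(z₂/z₁) = ln(11.3/8.2)/ln(83.0/15.0) = 0.32067/1.71079 = 0.1874
Extrapolate from 83.0 m to 110.0 m: V₃ = 11.3 × (110.0/83.0)^0.1874 = 11.3 × 1.0542 = 11.9126 m/s

11.91 m/s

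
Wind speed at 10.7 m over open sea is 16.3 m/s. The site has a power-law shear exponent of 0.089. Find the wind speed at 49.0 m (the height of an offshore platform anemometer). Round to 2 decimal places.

Power-law profile: V₂ = V₁ · (z₂/z₁)^α
V₂ = 16.3 × (49.0/10.7)^0.089 = 16.3 × (4.5794)^0.089
    = 16.3 × 1.1450 = 18.6638 m/s

18.66 m/s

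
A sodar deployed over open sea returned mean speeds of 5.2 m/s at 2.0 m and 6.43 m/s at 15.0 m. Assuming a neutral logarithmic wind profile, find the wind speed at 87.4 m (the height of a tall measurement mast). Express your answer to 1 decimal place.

7.5 m/s

Log law: V ∝ ln(z/z₀). From the pair, with r = V₁/V₂ = 0.80871,
ln z₀ = (ln z₁ − r·ln z₂)/(1 − r) = (0.6931 − 0.80871×2.7081)/0.19129 = -7.8251 → z₀ = 0.0003996 m
V₃ = V₁ · ln(z₃/z₀)/ln(z₁/z₀) = 5.2 × 12.2956/8.5183 = 7.5059 m/s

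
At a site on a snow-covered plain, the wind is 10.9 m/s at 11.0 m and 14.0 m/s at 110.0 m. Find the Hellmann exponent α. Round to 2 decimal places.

Power law: V₂/V₁ = (z₂/z₁)^α ⇒ α = ln(V₂/V₁) / ln(z₂/z₁)
α = ln(14.0/10.9) / ln(110.0/11.0) = ln(1.2844) / ln(10.0000)
  = 0.25029 / 2.30259 = 0.10870

α ≈ 0.11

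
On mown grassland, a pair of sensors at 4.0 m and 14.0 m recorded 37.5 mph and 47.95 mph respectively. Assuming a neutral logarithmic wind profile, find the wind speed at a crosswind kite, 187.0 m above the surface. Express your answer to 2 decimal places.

69.57 mph

Log law: V ∝ ln(z/z₀). From the pair, with r = V₁/V₂ = 0.78206,
ln z₀ = (ln z₁ − r·ln z₂)/(1 − r) = (1.3863 − 0.78206×2.6391)/0.21794 = -3.1093 → z₀ = 0.04463 m
V₃ = V₁ · ln(z₃/z₀)/ln(z₁/z₀) = 37.5 × 8.3404/4.4956 = 69.5718 mph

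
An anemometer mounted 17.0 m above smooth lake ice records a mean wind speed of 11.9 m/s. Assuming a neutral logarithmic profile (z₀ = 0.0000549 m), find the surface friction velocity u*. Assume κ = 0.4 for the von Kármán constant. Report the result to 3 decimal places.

u* ≈ 0.376 m/s

Log law: V(z) = (u*/κ) · ln(z/z₀) ⇒ u* = κ · V / ln(z/z₀)
u* = 0.4 × 11.9 / ln(17.0/0.0000549) = 0.4 × 11.9 / 12.6432
   = 4.7600 / 12.6432 = 0.3765 m/s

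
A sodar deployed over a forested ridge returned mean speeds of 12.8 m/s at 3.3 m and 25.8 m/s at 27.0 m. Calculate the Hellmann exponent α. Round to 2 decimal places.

α ≈ 0.33

Power law: V₂/V₁ = (z₂/z₁)^α ⇒ α = ln(V₂/V₁) / ln(z₂/z₁)
α = ln(25.8/12.8) / ln(27.0/3.3) = ln(2.0156) / ln(8.1818)
  = 0.70093 / 2.10191 = 0.33347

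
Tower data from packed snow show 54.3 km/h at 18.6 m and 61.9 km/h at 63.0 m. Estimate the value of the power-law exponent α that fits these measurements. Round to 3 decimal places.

α ≈ 0.107

Power law: V₂/V₁ = (z₂/z₁)^α ⇒ α = ln(V₂/V₁) / ln(z₂/z₁)
α = ln(61.9/54.3) / ln(63.0/18.6) = ln(1.1400) / ln(3.3871)
  = 0.13100 / 1.21997 = 0.10738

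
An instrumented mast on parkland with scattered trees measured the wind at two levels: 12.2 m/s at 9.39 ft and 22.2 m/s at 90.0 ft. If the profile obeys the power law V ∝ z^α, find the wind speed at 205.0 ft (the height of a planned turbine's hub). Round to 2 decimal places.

First find α: α = ln(V₂/V₁)/ln(z₂/z₁) = ln(22.2/12.2)/ln(90.0/9.39) = 0.59866/2.26016 = 0.2649
Extrapolate from 90.0 ft to 205.0 ft: V₃ = 22.2 × (205.0/90.0)^0.2649 = 22.2 × 1.2436 = 27.6088 m/s

27.61 m/s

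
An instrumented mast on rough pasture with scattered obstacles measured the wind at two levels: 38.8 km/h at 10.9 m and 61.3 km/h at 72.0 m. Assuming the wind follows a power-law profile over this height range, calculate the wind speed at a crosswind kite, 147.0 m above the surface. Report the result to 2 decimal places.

First find α: α = ln(V₂/V₁)/ln(z₂/z₁) = ln(61.3/38.8)/ln(72.0/10.9) = 0.45736/1.88790 = 0.2423
Extrapolate from 72.0 m to 147.0 m: V₃ = 61.3 × (147.0/72.0)^0.2423 = 61.3 × 1.1888 = 72.8713 km/h

72.87 km/h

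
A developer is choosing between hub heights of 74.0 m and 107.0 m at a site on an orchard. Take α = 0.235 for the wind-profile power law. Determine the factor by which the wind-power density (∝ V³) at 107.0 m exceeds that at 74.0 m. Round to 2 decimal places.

Speed ratio: V_B/V_A = (z_B/z_A)^α = (107.0/74.0)^0.235 = (1.4459)^0.235 = 1.09053
Power-density ratio: P_B/P_A = (V_B/V_A)³ = (1.09053)³ = 1.29690

1.30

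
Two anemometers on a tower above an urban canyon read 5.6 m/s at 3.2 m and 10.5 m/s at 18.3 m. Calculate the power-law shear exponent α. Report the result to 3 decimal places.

α ≈ 0.360

Power law: V₂/V₁ = (z₂/z₁)^α ⇒ α = ln(V₂/V₁) / ln(z₂/z₁)
α = ln(10.5/5.6) / ln(18.3/3.2) = ln(1.8750) / ln(5.7188)
  = 0.62861 / 1.74375 = 0.36049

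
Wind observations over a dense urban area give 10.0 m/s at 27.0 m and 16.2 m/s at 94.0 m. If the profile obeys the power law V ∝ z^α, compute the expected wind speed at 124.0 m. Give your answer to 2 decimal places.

18.03 m/s

First find α: α = ln(V₂/V₁)/ln(z₂/z₁) = ln(16.2/10.0)/ln(94.0/27.0) = 0.48243/1.24746 = 0.3867
Extrapolate from 94.0 m to 124.0 m: V₃ = 16.2 × (124.0/94.0)^0.3867 = 16.2 × 1.1131 = 18.0317 m/s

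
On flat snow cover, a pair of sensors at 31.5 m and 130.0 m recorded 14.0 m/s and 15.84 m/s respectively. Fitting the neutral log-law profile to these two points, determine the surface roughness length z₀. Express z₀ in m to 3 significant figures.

Log law: V(z) ∝ ln(z/z₀). With r = V₁/V₂ = 14.0/15.84 = 0.88384,
r · ln(z₂/z₀) = ln(z₁/z₀) ⇒ ln z₀ = (ln z₁ − r·ln z₂)/(1 − r)
ln z₀ = (3.44999 − 0.88384×4.86753) / 0.11616 = -7.3357
z₀ = exp(-7.3357) = 0.0006519 m

z₀ ≈ 0.000652 m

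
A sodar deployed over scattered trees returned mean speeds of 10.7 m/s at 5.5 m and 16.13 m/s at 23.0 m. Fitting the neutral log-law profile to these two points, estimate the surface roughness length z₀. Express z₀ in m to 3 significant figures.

Log law: V(z) ∝ ln(z/z₀). With r = V₁/V₂ = 10.7/16.13 = 0.66336,
r · ln(z₂/z₀) = ln(z₁/z₀) ⇒ ln z₀ = (ln z₁ − r·ln z₂)/(1 − r)
ln z₀ = (1.70475 − 0.66336×3.13549) / 0.33664 = -1.1146
z₀ = exp(-1.1146) = 0.3281 m

z₀ ≈ 0.328 m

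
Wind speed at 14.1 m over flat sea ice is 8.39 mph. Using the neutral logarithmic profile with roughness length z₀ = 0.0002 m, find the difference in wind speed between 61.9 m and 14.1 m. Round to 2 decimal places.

Log law: V₂ = V₁ · ln(z₂/z₀)/ln(z₁/z₀) = 8.39 × 12.6427/11.1634 = 9.5018 mph
ΔV = 9.5018 − 8.39 = 1.1118 mph

1.11 mph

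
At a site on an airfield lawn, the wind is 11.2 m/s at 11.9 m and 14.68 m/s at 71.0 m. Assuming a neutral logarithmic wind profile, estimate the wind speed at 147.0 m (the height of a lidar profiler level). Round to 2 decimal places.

16.10 m/s

Log law: V ∝ ln(z/z₀). From the pair, with r = V₁/V₂ = 0.76294,
ln z₀ = (ln z₁ − r·ln z₂)/(1 − r) = (2.4765 − 0.76294×4.2627)/0.23706 = -3.2720 → z₀ = 0.03793 m
V₃ = V₁ · ln(z₃/z₀)/ln(z₁/z₀) = 11.2 × 8.2624/5.7485 = 16.0979 m/s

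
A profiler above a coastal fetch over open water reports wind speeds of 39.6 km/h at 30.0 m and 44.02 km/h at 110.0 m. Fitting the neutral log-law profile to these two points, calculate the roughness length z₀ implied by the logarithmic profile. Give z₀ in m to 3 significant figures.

Log law: V(z) ∝ ln(z/z₀). With r = V₁/V₂ = 39.6/44.02 = 0.89959,
r · ln(z₂/z₀) = ln(z₁/z₀) ⇒ ln z₀ = (ln z₁ − r·ln z₂)/(1 − r)
ln z₀ = (3.40120 − 0.89959×4.70048) / 0.10041 = -8.2394
z₀ = exp(-8.2394) = 0.0002640 m

z₀ ≈ 0.000264 m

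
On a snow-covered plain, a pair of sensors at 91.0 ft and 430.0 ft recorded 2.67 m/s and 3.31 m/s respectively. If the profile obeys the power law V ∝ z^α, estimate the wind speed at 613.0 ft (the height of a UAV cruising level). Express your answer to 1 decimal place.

First find α: α = ln(V₂/V₁)/ln(z₂/z₁) = ln(3.31/2.67)/ln(430.0/91.0) = 0.21487/1.55293 = 0.1384
Extrapolate from 430.0 ft to 613.0 ft: V₃ = 3.31 × (613.0/430.0)^0.1384 = 3.31 × 1.0503 = 3.4764 m/s

3.5 m/s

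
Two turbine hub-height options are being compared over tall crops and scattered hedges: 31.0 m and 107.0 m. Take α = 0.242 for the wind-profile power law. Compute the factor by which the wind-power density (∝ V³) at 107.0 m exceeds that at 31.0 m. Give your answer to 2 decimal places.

2.46

Speed ratio: V_B/V_A = (z_B/z_A)^α = (107.0/31.0)^0.242 = (3.4516)^0.242 = 1.34959
Power-density ratio: P_B/P_A = (V_B/V_A)³ = (1.34959)³ = 2.45813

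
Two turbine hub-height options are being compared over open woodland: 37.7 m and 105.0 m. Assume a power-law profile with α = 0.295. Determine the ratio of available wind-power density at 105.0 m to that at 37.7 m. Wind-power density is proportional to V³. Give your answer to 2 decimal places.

Speed ratio: V_B/V_A = (z_B/z_A)^α = (105.0/37.7)^0.295 = (2.7851)^0.295 = 1.35279
Power-density ratio: P_B/P_A = (V_B/V_A)³ = (1.35279)³ = 2.47566

2.48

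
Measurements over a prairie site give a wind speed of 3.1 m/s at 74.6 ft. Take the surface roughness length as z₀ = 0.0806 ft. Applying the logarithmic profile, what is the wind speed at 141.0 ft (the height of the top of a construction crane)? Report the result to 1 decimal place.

Log law: V(z) ∝ ln(z/z₀), so V₂/V₁ = ln(z₂/z₀) / ln(z₁/z₀).
ln(141.0/0.0806) = 7.4670, ln(74.6/0.0806) = 6.8304
V₂ = 3.1 × 7.4670/6.8304 = 3.1 × 1.0932 = 3.3889 m/s

3.4 m/s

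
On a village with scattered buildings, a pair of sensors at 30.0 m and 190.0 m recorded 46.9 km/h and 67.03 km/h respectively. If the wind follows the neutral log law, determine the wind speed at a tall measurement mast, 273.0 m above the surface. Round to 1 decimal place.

71.0 km/h

Log law: V ∝ ln(z/z₀). From the pair, with r = V₁/V₂ = 0.69969,
ln z₀ = (ln z₁ − r·ln z₂)/(1 − r) = (3.4012 − 0.69969×5.2470)/0.30031 = -0.8993 → z₀ = 0.4068 m
V₃ = V₁ · ln(z₃/z₀)/ln(z₁/z₀) = 46.9 × 6.5088/4.3005 = 70.9827 km/h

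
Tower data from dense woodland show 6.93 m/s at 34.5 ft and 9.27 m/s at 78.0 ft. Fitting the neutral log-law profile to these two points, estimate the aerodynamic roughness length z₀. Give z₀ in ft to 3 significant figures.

z₀ ≈ 3.08 ft

Log law: V(z) ∝ ln(z/z₀). With r = V₁/V₂ = 6.93/9.27 = 0.74757,
r · ln(z₂/z₀) = ln(z₁/z₀) ⇒ ln z₀ = (ln z₁ − r·ln z₂)/(1 − r)
ln z₀ = (3.54096 − 0.74757×4.35671) / 0.25243 = 1.1251
z₀ = exp(1.1251) = 3.080 ft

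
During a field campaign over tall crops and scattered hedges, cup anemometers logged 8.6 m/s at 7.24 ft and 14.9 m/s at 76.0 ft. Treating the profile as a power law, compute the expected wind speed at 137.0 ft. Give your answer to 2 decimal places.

17.10 m/s

First find α: α = ln(V₂/V₁)/ln(z₂/z₁) = ln(14.9/8.6)/ln(76.0/7.24) = 0.54960/2.35111 = 0.2338
Extrapolate from 76.0 ft to 137.0 ft: V₃ = 14.9 × (137.0/76.0)^0.2338 = 14.9 × 1.1477 = 17.1004 m/s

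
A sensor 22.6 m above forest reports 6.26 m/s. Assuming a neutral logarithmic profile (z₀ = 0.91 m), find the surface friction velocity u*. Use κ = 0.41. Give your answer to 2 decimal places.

Log law: V(z) = (u*/κ) · ln(z/z₀) ⇒ u* = κ · V / ln(z/z₀)
u* = 0.41 × 6.26 / ln(22.6/0.91) = 0.41 × 6.26 / 3.2123
   = 2.5666 / 3.2123 = 0.7990 m/s

u* ≈ 0.80 m/s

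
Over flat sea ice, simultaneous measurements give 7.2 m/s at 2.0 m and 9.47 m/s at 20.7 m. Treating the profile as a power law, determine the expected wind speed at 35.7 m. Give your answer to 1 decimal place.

First find α: α = ln(V₂/V₁)/ln(z₂/z₁) = ln(9.47/7.2)/ln(20.7/2.0) = 0.27405/2.33699 = 0.1173
Extrapolate from 20.7 m to 35.7 m: V₃ = 9.47 × (35.7/20.7)^0.1173 = 9.47 × 1.0660 = 10.0950 m/s

10.1 m/s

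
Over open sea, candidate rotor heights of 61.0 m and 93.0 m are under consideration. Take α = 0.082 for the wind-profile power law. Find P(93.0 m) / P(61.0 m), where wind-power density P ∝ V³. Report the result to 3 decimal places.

1.109

Speed ratio: V_B/V_A = (z_B/z_A)^α = (93.0/61.0)^0.082 = (1.5246)^0.082 = 1.03519
Power-density ratio: P_B/P_A = (V_B/V_A)³ = (1.03519)³ = 1.10932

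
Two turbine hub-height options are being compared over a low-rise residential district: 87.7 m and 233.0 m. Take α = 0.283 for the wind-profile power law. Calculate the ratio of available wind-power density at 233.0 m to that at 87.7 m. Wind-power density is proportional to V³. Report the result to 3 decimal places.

Speed ratio: V_B/V_A = (z_B/z_A)^α = (233.0/87.7)^0.283 = (2.6568)^0.283 = 1.31854
Power-density ratio: P_B/P_A = (V_B/V_A)³ = (1.31854)³ = 2.29234

2.292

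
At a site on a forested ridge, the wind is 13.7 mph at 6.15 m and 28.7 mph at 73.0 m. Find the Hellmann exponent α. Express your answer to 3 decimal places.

α ≈ 0.299

Power law: V₂/V₁ = (z₂/z₁)^α ⇒ α = ln(V₂/V₁) / ln(z₂/z₁)
α = ln(28.7/13.7) / ln(73.0/6.15) = ln(2.0949) / ln(11.8699)
  = 0.73950 / 2.47401 = 0.29891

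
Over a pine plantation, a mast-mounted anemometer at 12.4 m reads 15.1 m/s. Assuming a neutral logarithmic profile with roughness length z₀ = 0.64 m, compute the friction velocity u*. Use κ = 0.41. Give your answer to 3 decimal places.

u* ≈ 2.089 m/s

Log law: V(z) = (u*/κ) · ln(z/z₀) ⇒ u* = κ · V / ln(z/z₀)
u* = 0.41 × 15.1 / ln(12.4/0.64) = 0.41 × 15.1 / 2.9640
   = 6.1910 / 2.9640 = 2.0887 m/s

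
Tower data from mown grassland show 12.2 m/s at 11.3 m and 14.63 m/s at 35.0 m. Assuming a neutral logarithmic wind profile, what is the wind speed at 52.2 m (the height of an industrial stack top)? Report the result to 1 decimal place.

Log law: V ∝ ln(z/z₀). From the pair, with r = V₁/V₂ = 0.83390,
ln z₀ = (ln z₁ − r·ln z₂)/(1 − r) = (2.4248 − 0.83390×3.5553)/0.16610 = -3.2512 → z₀ = 0.03873 m
V₃ = V₁ · ln(z₃/z₀)/ln(z₁/z₀) = 12.2 × 7.2063/5.6760 = 15.4892 m/s

15.5 m/s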